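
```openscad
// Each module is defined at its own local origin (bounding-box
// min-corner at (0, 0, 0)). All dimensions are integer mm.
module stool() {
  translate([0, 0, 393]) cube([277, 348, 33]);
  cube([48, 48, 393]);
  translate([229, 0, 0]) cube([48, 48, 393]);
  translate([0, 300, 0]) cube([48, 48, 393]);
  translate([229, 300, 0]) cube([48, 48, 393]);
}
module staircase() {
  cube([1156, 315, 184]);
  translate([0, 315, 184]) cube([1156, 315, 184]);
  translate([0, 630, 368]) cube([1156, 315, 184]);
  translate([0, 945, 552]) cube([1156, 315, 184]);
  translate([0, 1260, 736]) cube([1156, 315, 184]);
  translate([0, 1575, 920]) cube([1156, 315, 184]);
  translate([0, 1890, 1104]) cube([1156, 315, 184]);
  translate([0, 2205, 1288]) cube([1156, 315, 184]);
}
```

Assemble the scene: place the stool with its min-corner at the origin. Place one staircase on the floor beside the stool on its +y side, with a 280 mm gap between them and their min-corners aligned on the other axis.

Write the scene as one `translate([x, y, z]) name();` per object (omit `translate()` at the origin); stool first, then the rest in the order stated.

stool();
translate([0, 628, 0]) staircase();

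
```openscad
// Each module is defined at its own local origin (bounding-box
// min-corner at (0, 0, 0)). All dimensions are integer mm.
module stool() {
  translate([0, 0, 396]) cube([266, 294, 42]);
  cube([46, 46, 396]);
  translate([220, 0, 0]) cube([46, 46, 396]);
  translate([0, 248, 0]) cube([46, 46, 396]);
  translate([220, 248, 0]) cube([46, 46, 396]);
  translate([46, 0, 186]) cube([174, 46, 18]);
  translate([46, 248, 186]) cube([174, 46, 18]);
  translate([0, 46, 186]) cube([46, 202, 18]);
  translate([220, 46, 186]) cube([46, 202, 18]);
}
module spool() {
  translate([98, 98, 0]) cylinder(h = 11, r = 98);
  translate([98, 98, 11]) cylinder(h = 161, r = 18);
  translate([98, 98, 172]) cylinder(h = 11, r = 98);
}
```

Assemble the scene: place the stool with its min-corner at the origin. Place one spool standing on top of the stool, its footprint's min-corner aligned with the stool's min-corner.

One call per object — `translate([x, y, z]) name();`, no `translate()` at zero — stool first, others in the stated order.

stool();
translate([0, 0, 438]) spool();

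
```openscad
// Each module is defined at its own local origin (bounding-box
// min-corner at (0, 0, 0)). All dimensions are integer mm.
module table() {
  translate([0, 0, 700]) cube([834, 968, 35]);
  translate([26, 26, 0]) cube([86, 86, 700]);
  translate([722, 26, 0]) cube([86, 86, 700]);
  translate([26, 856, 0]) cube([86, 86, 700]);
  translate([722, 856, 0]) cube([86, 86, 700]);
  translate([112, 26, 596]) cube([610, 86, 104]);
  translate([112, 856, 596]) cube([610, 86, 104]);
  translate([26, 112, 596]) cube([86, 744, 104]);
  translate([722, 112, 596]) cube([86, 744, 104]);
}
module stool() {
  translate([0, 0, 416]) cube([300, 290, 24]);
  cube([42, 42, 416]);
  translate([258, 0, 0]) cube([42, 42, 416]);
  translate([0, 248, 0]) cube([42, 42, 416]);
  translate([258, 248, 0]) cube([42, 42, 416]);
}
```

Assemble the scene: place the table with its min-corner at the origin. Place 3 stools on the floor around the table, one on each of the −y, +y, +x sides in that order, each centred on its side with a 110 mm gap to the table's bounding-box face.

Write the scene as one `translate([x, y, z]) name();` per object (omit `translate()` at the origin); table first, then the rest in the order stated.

table();
translate([267, -400, 0]) stool();
translate([267, 1078, 0]) stool();
translate([944, 339, 0]) stool();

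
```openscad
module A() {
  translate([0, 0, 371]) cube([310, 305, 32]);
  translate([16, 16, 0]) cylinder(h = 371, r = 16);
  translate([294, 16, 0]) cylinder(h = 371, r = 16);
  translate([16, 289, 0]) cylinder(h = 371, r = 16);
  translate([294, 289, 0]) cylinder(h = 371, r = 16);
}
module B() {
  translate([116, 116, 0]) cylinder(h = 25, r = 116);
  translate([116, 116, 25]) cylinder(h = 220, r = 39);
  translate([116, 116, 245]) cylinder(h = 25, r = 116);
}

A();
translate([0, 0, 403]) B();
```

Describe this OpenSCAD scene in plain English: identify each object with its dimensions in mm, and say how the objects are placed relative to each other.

A is a four-legged stool. The seat is a 310×305×32 mm slab whose top surface is at z = 403 mm; four round legs, each 32 mm in diameter, run from the floor (z = 0) to the underside of the seat, each leg's axis is inset half a diameter from the nearest pair of seat edges (so the leg's bounding box is flush with the corner).

B is a spool: two coaxial disc flanges of radius 116 mm and thickness 25 mm, joined by a core cylinder of radius 39 mm and height 220 mm. The lower flange rests on z = 0 and the three cylinders share a vertical axis.

The spool is on top of the stool.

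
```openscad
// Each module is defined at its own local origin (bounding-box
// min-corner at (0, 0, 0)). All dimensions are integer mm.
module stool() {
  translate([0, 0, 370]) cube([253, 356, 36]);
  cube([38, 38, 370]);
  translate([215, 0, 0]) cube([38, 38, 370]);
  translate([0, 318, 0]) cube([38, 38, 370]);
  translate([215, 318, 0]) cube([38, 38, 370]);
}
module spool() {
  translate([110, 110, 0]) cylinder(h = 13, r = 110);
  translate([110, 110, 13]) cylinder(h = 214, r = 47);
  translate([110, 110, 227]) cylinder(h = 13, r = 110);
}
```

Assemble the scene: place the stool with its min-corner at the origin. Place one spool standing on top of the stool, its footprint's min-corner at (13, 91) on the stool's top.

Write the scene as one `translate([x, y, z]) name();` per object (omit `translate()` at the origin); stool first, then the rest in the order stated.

stool();
translate([13, 91, 406]) spool();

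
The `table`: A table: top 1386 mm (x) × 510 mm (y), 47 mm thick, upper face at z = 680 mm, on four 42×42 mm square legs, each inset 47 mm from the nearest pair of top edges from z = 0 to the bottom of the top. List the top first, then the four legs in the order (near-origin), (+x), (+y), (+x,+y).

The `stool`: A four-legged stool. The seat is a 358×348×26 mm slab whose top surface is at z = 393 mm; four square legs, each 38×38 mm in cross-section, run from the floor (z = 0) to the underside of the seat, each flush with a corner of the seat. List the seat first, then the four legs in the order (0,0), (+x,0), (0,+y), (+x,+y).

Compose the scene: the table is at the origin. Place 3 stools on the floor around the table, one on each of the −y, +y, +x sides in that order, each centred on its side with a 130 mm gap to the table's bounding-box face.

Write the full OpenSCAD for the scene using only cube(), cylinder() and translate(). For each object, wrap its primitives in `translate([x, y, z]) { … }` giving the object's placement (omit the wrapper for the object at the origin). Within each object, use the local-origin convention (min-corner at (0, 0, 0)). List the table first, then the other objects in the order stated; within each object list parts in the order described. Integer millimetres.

translate([0, 0, 633]) cube([1386, 510, 47]);
translate([47, 47, 0]) cube([42, 42, 633]);
translate([1297, 47, 0]) cube([42, 42, 633]);
translate([47, 421, 0]) cube([42, 42, 633]);
translate([1297, 421, 0]) cube([42, 42, 633]);
translate([514, -478, 0]) {
  translate([0, 0, 367]) cube([358, 348, 26]);
  cube([38, 38, 367]);
  translate([320, 0, 0]) cube([38, 38, 367]);
  translate([0, 310, 0]) cube([38, 38, 367]);
  translate([320, 310, 0]) cube([38, 38, 367]);
}
translate([514, 640, 0]) {
  translate([0, 0, 367]) cube([358, 348, 26]);
  cube([38, 38, 367]);
  translate([320, 0, 0]) cube([38, 38, 367]);
  translate([0, 310, 0]) cube([38, 38, 367]);
  translate([320, 310, 0]) cube([38, 38, 367]);
}
translate([1516, 81, 0]) {
  translate([0, 0, 367]) cube([358, 348, 26]);
  cube([38, 38, 367]);
  translate([320, 0, 0]) cube([38, 38, 367]);
  translate([0, 310, 0]) cube([38, 38, 367]);
  translate([320, 310, 0]) cube([38, 38, 367]);
}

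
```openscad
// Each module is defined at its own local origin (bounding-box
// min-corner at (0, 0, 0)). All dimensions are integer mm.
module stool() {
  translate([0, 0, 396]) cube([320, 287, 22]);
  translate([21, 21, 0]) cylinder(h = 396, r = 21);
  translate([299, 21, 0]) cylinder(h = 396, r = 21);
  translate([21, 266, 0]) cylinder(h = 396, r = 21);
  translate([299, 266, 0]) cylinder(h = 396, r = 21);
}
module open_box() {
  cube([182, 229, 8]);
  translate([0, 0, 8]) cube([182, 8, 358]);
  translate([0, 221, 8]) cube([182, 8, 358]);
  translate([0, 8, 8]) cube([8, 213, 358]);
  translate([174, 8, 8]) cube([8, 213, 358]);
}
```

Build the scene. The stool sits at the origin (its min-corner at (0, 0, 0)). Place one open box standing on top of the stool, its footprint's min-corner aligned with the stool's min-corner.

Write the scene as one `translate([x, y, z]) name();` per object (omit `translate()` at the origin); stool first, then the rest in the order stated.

stool();
translate([0, 0, 418]) open_box();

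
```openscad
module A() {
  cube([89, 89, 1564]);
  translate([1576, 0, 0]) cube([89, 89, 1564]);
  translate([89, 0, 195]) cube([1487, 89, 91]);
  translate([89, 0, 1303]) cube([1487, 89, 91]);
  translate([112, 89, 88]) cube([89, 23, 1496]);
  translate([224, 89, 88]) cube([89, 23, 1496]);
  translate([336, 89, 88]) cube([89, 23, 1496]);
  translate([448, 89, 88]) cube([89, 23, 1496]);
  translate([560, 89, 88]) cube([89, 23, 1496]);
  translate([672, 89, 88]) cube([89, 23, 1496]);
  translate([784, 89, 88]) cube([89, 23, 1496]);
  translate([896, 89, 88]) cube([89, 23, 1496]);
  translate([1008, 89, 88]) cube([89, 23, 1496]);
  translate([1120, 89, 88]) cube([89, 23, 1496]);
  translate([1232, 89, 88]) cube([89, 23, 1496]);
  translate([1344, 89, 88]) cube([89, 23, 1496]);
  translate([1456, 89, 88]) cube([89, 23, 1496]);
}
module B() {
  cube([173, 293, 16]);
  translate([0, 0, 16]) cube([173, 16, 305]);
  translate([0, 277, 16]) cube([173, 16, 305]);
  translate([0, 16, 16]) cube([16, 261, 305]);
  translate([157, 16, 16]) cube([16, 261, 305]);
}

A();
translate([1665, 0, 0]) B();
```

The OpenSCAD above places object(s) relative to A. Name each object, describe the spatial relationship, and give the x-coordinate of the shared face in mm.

A is a fence section. B is an open box. The open box is against the fence section's +x side, with their −y faces flush. The x-coordinate of the shared face is 1665 mm.

The fence section's +x face and the open box's −x face are both at x = 1665 mm.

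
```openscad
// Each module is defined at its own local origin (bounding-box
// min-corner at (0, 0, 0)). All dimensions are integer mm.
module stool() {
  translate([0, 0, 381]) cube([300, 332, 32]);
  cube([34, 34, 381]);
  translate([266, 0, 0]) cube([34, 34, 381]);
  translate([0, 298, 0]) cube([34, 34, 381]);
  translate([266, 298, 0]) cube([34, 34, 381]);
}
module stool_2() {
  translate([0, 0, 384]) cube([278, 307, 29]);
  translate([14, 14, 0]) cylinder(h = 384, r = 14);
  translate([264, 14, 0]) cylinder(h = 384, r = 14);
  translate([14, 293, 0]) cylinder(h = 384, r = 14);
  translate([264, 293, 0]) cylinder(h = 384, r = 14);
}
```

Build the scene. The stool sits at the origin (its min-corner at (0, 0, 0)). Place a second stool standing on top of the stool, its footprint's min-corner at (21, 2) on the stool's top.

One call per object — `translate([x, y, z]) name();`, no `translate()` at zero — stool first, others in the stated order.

stool();
translate([21, 2, 413]) stool_2();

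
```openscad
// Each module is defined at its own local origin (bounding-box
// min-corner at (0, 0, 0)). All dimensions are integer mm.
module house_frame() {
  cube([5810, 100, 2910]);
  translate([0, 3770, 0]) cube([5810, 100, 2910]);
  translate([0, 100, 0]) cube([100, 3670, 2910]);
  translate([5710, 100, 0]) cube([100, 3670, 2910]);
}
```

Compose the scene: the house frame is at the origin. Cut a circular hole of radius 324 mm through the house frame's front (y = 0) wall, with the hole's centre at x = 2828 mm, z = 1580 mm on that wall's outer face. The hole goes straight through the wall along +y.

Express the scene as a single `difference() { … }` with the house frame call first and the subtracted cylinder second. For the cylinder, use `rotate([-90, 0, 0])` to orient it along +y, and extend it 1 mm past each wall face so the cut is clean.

difference() {
  house_frame();
  translate([2828, -1, 1580]) rotate([-90, 0, 0]) cylinder(h = 102, r = 324);
}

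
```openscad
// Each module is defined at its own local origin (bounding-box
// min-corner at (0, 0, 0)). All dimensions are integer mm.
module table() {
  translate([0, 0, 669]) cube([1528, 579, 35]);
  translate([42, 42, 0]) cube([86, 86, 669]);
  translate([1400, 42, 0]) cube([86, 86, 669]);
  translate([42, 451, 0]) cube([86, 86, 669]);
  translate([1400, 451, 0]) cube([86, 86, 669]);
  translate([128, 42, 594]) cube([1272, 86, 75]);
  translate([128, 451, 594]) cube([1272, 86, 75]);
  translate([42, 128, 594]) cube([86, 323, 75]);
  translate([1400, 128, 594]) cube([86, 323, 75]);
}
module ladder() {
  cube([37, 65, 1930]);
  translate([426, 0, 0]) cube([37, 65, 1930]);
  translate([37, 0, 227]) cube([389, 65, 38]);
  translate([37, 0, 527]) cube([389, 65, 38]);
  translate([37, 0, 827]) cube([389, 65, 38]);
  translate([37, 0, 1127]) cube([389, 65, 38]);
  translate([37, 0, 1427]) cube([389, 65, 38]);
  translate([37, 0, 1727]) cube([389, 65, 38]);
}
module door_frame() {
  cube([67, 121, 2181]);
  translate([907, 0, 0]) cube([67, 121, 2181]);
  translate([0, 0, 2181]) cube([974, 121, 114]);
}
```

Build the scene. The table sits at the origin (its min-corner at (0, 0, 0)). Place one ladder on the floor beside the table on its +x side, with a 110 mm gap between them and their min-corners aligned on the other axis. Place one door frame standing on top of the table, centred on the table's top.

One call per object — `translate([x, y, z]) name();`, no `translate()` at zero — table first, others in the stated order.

table();
translate([1638, 0, 0]) ladder();
translate([277, 229, 704]) door_frame();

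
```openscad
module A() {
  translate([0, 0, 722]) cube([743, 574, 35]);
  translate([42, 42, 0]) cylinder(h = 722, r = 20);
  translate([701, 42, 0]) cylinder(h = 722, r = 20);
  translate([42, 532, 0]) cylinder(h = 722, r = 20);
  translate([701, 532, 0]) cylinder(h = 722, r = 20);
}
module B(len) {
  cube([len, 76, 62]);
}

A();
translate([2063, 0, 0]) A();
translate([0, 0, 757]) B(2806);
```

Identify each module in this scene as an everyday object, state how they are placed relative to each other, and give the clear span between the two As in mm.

Second table starts at x = 2063; first ends at x = 743; clear span = 2063 − 743 = 1320 mm.

A is a table. B is a beam. A beam spans the tops of two tables. The clear span between the two tables is 1320 mm.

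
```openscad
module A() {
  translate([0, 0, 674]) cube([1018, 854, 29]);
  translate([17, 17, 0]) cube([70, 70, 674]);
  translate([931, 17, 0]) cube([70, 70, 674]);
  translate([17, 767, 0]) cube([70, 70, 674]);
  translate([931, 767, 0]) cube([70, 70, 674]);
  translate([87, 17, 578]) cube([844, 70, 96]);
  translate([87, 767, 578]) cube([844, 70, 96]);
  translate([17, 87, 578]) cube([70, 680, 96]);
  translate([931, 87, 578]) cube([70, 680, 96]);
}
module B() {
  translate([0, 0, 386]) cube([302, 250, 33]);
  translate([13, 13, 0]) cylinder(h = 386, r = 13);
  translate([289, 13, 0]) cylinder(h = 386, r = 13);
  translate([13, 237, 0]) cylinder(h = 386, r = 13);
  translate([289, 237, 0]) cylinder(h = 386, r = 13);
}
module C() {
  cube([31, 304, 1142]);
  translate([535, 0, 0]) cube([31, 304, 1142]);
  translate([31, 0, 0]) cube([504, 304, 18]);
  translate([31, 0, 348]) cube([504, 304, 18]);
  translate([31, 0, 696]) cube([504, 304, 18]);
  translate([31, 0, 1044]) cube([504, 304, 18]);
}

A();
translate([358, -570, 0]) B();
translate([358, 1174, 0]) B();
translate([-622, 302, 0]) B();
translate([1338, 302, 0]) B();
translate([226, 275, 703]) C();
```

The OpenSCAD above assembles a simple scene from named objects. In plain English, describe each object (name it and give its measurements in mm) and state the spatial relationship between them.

A is a table with a 1018×854 mm rectangular top, 29 mm thick, top surface at z = 703 mm, supported by four 70×70 mm square legs, each inset 17 mm from the nearest pair of top edges, running from the floor. Four apron rails, 70 mm thick and 96 mm tall, run between adjacent legs with their top edges flush with the underside of the top and their outer faces flush with the legs' outer faces.

B is a four-legged stool. The seat is 302×250 mm, 33 mm thick, top at z = 419 mm. It stands on four round legs, each 26 mm in diameter, from z = 0 to the seat underside, each leg's axis is inset half a diameter from the nearest pair of seat edges (so the leg's bounding box is flush with the corner).

C is a bookshelf 566 mm wide overall, 304 mm deep and 1142 mm tall. The two sides are 31 mm thick vertical panels. 4 horizontal shelves of 18 mm thickness span between the inner faces of the sides; the lowest shelf sits on the floor and shelves are stacked with a clear vertical gap of 330 mm between each pair.

Four stools sit around the table at the −y, +y, −x, +x sides. The bookshelf is on top of the table, centred.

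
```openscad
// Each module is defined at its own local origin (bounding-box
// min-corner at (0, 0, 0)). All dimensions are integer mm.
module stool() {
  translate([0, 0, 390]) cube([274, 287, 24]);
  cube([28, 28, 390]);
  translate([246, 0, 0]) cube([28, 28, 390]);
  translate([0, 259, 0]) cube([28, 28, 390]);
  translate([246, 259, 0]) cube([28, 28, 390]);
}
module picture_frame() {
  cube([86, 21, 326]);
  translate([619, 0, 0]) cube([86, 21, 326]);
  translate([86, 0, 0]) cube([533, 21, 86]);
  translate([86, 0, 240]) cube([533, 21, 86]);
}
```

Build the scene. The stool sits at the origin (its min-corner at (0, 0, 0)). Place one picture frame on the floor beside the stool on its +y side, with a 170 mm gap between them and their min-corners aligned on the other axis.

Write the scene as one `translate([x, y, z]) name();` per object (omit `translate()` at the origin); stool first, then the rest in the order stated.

stool();
translate([0, 457, 0]) picture_frame();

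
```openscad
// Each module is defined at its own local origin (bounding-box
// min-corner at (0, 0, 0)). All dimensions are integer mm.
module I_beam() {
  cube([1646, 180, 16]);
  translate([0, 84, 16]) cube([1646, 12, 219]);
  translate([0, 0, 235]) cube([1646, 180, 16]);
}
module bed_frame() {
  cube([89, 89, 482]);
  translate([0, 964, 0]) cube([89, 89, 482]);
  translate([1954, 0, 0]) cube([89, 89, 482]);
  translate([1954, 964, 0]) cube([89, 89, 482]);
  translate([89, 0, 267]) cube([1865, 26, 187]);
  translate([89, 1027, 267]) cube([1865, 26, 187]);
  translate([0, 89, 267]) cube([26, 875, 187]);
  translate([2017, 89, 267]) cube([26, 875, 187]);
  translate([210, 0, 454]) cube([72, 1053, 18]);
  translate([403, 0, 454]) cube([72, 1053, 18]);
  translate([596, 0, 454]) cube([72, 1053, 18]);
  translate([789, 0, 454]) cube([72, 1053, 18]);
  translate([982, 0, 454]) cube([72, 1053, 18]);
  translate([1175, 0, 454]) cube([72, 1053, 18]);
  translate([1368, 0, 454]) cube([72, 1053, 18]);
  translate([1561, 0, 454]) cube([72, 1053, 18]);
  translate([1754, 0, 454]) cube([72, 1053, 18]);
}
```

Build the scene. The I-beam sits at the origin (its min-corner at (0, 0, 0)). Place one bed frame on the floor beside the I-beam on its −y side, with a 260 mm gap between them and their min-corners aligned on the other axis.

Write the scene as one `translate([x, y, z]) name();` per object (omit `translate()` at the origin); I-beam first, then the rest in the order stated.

I_beam();
translate([0, -1313, 0]) bed_frame();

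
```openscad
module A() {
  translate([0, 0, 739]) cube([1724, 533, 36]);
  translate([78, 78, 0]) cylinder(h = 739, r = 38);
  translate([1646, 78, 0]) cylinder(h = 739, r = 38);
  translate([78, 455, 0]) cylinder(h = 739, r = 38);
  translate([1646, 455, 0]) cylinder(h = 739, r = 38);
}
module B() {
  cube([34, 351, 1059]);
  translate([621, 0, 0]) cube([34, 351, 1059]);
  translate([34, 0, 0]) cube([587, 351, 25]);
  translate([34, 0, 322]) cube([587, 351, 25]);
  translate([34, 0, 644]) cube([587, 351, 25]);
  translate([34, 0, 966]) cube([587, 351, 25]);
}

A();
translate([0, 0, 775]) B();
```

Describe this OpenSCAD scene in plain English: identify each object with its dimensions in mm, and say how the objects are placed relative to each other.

A is a rectangular dining table. The top is 1724×533×36 mm with its upper surface at z = 775 mm. It stands on four round legs of 76 mm diameter, each leg's bounding box inset 40 mm from the nearest pair of top edges, running from the floor to the underside of the top.

B is an open bookshelf. Two side panels, each 34 mm thick, 351 mm deep and 1059 mm tall, stand 655 mm apart (outside-to-outside). Between them sit 4 shelves, each 25 mm thick and 351 mm deep, spanning the full gap between the sides. The bottom shelf rests on the floor (its underside at z = 0) and the clear gap between one shelf's top and the next shelf's underside is 297 mm.

The bookshelf is on top of the table.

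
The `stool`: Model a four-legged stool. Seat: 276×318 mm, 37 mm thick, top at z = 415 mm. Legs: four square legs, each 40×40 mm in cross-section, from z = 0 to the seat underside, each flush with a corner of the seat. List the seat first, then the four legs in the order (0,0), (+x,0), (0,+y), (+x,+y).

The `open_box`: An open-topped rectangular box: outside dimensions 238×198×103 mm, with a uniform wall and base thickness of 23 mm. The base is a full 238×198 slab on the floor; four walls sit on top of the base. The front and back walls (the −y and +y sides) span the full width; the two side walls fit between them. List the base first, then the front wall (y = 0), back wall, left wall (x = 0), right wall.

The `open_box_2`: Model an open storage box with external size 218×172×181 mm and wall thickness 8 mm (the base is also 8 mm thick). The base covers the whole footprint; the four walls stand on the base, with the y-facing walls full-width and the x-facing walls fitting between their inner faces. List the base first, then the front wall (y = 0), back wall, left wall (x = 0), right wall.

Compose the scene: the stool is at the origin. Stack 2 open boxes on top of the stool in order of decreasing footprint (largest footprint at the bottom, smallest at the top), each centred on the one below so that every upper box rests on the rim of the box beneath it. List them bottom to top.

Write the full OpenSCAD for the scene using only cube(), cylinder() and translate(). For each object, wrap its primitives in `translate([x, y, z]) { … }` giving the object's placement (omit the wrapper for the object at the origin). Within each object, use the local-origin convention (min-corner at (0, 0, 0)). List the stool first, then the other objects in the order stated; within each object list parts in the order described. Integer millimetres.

translate([0, 0, 378]) cube([276, 318, 37]);
cube([40, 40, 378]);
translate([236, 0, 0]) cube([40, 40, 378]);
translate([0, 278, 0]) cube([40, 40, 378]);
translate([236, 278, 0]) cube([40, 40, 378]);
translate([19, 60, 415]) {
  cube([238, 198, 23]);
  translate([0, 0, 23]) cube([238, 23, 80]);
  translate([0, 175, 23]) cube([238, 23, 80]);
  translate([0, 23, 23]) cube([23, 152, 80]);
  translate([215, 23, 23]) cube([23, 152, 80]);
}
translate([29, 73, 518]) {
  cube([218, 172, 8]);
  translate([0, 0, 8]) cube([218, 8, 173]);
  translate([0, 164, 8]) cube([218, 8, 173]);
  translate([0, 8, 8]) cube([8, 156, 173]);
  translate([210, 8, 8]) cube([8, 156, 173]);
}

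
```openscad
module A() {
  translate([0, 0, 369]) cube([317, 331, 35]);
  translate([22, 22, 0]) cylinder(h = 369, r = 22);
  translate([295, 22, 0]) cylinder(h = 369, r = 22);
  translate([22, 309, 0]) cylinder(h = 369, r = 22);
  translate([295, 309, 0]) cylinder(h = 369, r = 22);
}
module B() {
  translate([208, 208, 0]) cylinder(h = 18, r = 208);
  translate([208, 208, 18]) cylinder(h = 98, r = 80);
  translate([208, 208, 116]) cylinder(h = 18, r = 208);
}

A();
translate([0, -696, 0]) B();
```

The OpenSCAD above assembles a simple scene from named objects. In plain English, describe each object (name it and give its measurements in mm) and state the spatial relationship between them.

A is a simple wooden stool: a rectangular seat 317 mm (x) by 331 mm (y), 35 mm thick, top face at z = 404 mm, on four round legs, each 44 mm in diameter. The legs rest on z = 0, each leg's axis is inset half a diameter from the nearest pair of seat edges (so the leg's bounding box is flush with the corner).

B is a spool: two coaxial disc flanges of radius 208 mm and thickness 18 mm, joined by a core cylinder of radius 80 mm and height 98 mm. The lower flange rests on z = 0 and the three cylinders share a vertical axis.

The spool is on the floor beside the stool on its −y side.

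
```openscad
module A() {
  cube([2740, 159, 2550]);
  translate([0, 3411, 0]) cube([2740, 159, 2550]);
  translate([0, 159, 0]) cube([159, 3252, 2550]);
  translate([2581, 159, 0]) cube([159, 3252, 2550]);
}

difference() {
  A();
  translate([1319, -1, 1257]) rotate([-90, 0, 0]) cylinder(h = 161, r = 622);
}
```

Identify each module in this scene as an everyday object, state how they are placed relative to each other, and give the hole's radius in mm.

A is a house frame. The house frame has a circular hole through its front wall. The hole's radius is 622 mm.

The subtracted cylinder has r = 622 mm.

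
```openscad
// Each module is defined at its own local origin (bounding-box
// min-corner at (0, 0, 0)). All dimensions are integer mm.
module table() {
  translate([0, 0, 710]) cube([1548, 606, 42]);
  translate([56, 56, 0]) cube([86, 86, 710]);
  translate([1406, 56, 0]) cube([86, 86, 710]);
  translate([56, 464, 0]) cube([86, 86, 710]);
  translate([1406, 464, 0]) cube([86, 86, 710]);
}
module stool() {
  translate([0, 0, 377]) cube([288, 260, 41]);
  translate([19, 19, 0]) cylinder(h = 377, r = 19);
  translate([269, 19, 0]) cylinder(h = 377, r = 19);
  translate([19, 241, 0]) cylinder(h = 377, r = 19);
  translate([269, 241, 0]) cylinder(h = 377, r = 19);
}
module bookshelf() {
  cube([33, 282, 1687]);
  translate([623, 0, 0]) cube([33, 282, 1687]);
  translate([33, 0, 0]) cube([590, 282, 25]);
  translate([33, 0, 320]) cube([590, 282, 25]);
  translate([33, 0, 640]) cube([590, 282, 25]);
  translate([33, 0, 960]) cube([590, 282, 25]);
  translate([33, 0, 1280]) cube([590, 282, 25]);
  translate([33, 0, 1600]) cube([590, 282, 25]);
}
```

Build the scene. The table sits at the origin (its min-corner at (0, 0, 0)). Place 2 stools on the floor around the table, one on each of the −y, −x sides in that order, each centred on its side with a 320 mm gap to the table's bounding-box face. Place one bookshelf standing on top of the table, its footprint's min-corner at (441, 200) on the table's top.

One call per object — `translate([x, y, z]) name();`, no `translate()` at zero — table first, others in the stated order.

table();
translate([630, -580, 0]) stool();
translate([-608, 173, 0]) stool();
translate([441, 200, 752]) bookshelf();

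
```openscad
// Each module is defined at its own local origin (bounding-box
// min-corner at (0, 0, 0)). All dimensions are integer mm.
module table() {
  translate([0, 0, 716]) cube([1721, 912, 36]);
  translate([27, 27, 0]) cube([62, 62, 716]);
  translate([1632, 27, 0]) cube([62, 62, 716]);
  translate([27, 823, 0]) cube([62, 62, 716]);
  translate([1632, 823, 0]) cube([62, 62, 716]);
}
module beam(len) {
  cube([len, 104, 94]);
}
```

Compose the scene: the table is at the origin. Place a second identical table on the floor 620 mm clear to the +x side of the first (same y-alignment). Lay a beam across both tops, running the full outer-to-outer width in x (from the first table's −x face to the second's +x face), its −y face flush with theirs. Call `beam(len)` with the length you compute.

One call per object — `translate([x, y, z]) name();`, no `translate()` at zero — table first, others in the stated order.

table();
translate([2341, 0, 0]) table();
translate([0, 0, 752]) beam(4062);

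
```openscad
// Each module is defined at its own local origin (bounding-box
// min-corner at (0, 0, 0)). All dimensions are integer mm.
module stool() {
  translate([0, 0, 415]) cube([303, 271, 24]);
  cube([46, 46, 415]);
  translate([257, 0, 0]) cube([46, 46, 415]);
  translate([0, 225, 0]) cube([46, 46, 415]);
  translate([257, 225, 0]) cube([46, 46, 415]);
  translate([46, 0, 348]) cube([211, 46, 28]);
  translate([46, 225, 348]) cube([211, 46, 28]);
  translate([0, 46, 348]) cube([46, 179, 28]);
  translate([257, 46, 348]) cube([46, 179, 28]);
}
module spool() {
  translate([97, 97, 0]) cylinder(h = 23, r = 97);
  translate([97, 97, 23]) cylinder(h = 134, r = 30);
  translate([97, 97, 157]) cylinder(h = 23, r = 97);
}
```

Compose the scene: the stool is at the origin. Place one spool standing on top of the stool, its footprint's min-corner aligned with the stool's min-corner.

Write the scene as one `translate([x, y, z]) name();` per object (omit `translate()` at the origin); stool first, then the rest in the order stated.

stool();
translate([0, 0, 439]) spool();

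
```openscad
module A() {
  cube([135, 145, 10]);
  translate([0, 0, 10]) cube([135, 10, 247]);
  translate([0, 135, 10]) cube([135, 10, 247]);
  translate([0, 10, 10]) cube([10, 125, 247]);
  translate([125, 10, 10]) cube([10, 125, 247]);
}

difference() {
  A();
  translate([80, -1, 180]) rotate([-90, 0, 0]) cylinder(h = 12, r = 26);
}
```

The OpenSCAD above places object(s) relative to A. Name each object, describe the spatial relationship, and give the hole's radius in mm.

A is an open box. The open box has a circular hole through its front wall. The hole's radius is 26 mm.

The subtracted cylinder has r = 26 mm.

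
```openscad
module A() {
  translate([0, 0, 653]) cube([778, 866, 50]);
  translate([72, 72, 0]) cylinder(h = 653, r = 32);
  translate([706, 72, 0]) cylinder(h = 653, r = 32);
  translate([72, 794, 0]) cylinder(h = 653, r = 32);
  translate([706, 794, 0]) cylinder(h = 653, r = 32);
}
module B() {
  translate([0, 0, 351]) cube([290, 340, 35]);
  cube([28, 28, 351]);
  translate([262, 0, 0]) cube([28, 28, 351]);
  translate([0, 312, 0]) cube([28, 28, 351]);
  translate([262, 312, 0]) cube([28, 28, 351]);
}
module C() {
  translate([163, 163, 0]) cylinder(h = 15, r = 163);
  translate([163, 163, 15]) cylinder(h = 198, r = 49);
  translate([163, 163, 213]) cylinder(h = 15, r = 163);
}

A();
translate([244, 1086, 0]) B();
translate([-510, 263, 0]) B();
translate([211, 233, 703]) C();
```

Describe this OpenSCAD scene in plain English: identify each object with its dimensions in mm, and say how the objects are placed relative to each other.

A is a rectangular dining table. The top is 778×866×50 mm with its upper surface at z = 703 mm. It stands on four round legs of 64 mm diameter, each leg's bounding box inset 40 mm from the nearest pair of top edges, running from the floor to the underside of the top.

B is a simple wooden stool: a rectangular seat 290 mm (x) by 340 mm (y), 35 mm thick, top face at z = 386 mm, on four square legs, each 28×28 mm in cross-section. The legs rest on z = 0, each flush with a corner of the seat.

C is a spool: two coaxial disc flanges of radius 163 mm and thickness 15 mm, joined by a core cylinder of radius 49 mm and height 198 mm. The lower flange rests on z = 0 and the three cylinders share a vertical axis.

Two stools sit around the table at the +y, −x sides. The spool is on top of the table.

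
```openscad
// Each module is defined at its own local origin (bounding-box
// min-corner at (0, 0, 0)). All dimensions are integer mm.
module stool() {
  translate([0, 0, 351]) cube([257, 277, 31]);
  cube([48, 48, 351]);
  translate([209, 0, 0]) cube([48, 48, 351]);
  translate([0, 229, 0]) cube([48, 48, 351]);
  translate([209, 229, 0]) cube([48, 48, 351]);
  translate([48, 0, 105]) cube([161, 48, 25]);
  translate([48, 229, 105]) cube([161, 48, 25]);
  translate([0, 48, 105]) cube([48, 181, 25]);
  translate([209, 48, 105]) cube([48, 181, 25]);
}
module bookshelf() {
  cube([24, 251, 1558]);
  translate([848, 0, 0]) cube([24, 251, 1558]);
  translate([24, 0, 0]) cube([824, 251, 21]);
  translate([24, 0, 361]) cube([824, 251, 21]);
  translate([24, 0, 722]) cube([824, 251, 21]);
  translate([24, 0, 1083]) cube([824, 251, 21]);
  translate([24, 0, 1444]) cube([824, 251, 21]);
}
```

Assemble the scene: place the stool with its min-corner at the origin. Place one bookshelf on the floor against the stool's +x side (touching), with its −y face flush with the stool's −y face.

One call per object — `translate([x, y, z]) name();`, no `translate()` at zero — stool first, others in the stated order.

stool();
translate([257, 0, 0]) bookshelf();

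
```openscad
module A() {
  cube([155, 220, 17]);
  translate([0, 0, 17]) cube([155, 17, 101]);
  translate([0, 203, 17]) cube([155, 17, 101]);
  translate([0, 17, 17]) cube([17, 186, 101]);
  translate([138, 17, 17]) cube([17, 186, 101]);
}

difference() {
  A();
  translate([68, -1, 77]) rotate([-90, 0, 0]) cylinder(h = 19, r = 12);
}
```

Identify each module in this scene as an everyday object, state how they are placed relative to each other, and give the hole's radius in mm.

The subtracted cylinder has r = 12 mm.

A is an open box. The open box has a circular hole through its front wall. The hole's radius is 12 mm.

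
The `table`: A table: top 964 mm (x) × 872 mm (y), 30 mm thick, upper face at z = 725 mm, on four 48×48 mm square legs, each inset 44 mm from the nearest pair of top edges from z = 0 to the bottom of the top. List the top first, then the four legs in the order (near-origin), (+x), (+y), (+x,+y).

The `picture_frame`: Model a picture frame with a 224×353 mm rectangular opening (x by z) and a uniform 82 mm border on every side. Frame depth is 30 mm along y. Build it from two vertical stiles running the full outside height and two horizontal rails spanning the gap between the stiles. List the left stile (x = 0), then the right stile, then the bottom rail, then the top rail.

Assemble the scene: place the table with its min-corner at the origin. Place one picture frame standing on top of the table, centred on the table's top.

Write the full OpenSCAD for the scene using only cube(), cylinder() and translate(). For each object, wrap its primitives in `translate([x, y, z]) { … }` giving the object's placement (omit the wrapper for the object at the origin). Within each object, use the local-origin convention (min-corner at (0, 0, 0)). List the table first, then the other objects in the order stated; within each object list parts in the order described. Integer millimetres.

translate([0, 0, 695]) cube([964, 872, 30]);
translate([44, 44, 0]) cube([48, 48, 695]);
translate([872, 44, 0]) cube([48, 48, 695]);
translate([44, 780, 0]) cube([48, 48, 695]);
translate([872, 780, 0]) cube([48, 48, 695]);
translate([288, 421, 725]) {
  cube([82, 30, 517]);
  translate([306, 0, 0]) cube([82, 30, 517]);
  translate([82, 0, 0]) cube([224, 30, 82]);
  translate([82, 0, 435]) cube([224, 30, 82]);
}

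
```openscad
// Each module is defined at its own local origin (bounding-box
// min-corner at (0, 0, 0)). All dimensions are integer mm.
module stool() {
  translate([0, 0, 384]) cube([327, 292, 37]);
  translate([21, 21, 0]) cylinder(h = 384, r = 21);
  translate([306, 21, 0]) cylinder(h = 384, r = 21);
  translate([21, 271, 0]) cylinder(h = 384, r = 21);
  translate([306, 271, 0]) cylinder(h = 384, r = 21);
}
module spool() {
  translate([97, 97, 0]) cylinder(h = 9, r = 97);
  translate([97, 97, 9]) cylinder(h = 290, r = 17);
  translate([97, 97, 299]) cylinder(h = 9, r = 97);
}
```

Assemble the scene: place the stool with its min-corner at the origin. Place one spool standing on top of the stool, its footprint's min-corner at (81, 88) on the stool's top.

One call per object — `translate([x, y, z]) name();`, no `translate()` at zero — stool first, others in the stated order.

stool();
translate([81, 88, 421]) spool();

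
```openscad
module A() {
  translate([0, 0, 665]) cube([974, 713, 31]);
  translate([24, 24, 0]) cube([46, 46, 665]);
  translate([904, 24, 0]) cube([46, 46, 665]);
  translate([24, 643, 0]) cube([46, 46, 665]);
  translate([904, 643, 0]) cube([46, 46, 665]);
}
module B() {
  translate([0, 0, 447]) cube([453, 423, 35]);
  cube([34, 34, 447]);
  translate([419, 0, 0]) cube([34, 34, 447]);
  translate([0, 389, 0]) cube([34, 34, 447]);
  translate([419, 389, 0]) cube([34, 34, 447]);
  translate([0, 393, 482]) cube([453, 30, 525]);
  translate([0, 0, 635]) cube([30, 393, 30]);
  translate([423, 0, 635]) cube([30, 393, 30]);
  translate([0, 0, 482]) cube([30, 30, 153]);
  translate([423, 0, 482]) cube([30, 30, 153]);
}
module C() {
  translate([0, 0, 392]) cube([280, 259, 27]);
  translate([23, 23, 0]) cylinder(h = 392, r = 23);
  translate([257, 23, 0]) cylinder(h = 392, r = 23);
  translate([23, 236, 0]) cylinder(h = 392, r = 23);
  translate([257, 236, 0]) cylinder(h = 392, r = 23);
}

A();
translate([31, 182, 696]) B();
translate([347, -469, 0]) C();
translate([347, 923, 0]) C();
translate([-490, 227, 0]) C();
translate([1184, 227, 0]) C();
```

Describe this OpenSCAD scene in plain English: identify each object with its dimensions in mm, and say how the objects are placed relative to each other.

A is a table with a 974×713 mm rectangular top, 31 mm thick, top surface at z = 696 mm, supported by four 46×46 mm square legs, each inset 24 mm from the nearest pair of top edges, running from the floor.

B is a chair. The seat is a 453×423×35 mm slab with its top at z = 482 mm, on four 34×34 mm corner legs (flush with the seat edges, standing on z = 0). A flat backrest 30 mm thick, 525 mm tall, spans the full seat width and rises from the seat top along its +y edge, rear face flush with the rear of the seat. Two armrests of 30×30 mm section run along each side from the seat's front edge to the front of the backrest, top faces 183 mm above the seat top and outer faces flush with the seat's x-edges; a 30×30 mm post under the front of each armrest stands on the seat at the front corner.

C is a four-legged stool. The seat is 280×259 mm, 27 mm thick, top at z = 419 mm. It stands on four round legs, each 46 mm in diameter, from z = 0 to the seat underside, each leg's axis is inset half a diameter from the nearest pair of seat edges (so the leg's bounding box is flush with the corner).

The chair is on top of the table. Four stools sit around the table at the −y, +y, −x, +x sides.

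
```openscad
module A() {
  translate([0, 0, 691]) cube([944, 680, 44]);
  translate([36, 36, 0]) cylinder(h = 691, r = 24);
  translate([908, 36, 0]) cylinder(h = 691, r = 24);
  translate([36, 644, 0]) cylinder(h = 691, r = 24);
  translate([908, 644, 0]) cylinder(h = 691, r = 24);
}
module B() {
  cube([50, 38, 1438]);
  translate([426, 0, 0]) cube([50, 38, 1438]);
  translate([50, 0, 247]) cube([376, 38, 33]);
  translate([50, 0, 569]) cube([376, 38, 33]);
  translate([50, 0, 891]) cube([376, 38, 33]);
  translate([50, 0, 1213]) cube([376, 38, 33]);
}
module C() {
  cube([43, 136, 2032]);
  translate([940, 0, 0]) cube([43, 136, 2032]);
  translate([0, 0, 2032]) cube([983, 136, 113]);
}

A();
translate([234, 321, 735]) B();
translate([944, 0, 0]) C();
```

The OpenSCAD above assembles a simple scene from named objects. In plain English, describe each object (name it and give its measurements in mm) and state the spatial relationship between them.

A is a table: top 944 mm (x) × 680 mm (y), 44 mm thick, upper face at z = 735 mm, on four round legs of 48 mm diameter, each leg's bounding box inset 12 mm from the nearest pair of top edges, running from z = 0 to the bottom of the top.

B is a wooden ladder with two side rails of 50×38 mm section and 1438 mm height, set 476 mm apart overall. Between them run 4 rectangular rungs (38 mm deep, 33 mm thick), front faces flush with the rails' −y face. The bottom of the first rung is 247 mm above the floor and each subsequent rung is 322 mm higher than the one below.

C is a rectangular door frame: two vertical jambs of 43×136 mm section, 2032 mm tall, with a clear opening 897 mm wide between their inner faces. A header 113 mm tall and 136 mm deep lies on top of the jambs and spans the full outside width.

The ladder is on top of the table, centred. The door frame is against the table's +x side, with their −y faces flush.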